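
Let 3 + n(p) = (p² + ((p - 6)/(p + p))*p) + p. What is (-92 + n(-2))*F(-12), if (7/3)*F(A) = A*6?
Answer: 20952/7 ≈ 2993.1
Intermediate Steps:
F(A) = 18*A/7 (F(A) = 3*(A*6)/7 = 3*(6*A)/7 = 18*A/7)
n(p) = -6 + p² + 3*p/2 (n(p) = -3 + ((p² + ((p - 6)/(p + p))*p) + p) = -3 + ((p² + ((-6 + p)/((2*p)))*p) + p) = -3 + ((p² + ((-6 + p)*(1/(2*p)))*p) + p) = -3 + ((p² + ((-6 + p)/(2*p))*p) + p) = -3 + ((p² + (-3 + p/2)) + p) = -3 + ((-3 + p² + p/2) + p) = -3 + (-3 + p² + 3*p/2) = -6 + p² + 3*p/2)
(-92 + n(-2))*F(-12) = (-92 + (-6 + (-2)² + (3/2)*(-2)))*((18/7)*(-12)) = (-92 + (-6 + 4 - 3))*(-216/7) = (-92 - 5)*(-216/7) = -97*(-216/7) = 20952/7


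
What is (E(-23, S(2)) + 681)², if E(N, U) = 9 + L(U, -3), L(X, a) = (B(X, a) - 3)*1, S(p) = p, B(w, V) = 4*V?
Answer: 455625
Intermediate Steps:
L(X, a) = -3 + 4*a (L(X, a) = (4*a - 3)*1 = (-3 + 4*a)*1 = -3 + 4*a)
E(N, U) = -6 (E(N, U) = 9 + (-3 + 4*(-3)) = 9 + (-3 - 12) = 9 - 15 = -6)
(E(-23, S(2)) + 681)² = (-6 + 681)² = 675² = 455625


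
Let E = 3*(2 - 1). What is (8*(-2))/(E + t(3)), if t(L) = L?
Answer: -8/3 ≈ -2.6667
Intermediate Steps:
E = 3 (E = 3*1 = 3)
(8*(-2))/(E + t(3)) = (8*(-2))/(3 + 3) = -16/6 = -16*⅙ = -8/3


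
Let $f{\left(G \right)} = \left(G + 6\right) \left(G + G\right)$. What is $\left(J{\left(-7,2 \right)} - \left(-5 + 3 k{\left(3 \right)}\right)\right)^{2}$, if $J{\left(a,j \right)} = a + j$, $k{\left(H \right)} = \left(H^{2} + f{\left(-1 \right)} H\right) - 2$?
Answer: $4761$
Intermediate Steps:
$f{\left(G \right)} = 2 G \left(6 + G\right)$ ($f{\left(G \right)} = \left(6 + G\right) 2 G = 2 G \left(6 + G\right)$)
$k{\left(H \right)} = -2 + H^{2} - 10 H$ ($k{\left(H \right)} = \left(H^{2} + 2 \left(-1\right) \left(6 - 1\right) H\right) - 2 = \left(H^{2} + 2 \left(-1\right) 5 H\right) - 2 = \left(H^{2} - 10 H\right) - 2 = -2 + H^{2} - 10 H$)
$\left(J{\left(-7,2 \right)} - \left(-5 + 3 k{\left(3 \right)}\right)\right)^{2} = \left(\left(-7 + 2\right) - \left(-5 + 3 \left(-2 + 3^{2} - 30\right)\right)\right)^{2} = \left(-5 - \left(-5 + 3 \left(-2 + 9 - 30\right)\right)\right)^{2} = \left(-5 + \left(5 - -69\right)\right)^{2} = \left(-5 + \left(5 + 69\right)\right)^{2} = \left(-5 + 74\right)^{2} = 69^{2} = 4761$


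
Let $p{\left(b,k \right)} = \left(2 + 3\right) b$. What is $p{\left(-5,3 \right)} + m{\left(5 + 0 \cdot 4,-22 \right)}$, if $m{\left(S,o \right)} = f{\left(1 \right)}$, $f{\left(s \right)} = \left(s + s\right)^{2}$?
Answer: $-21$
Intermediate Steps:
$p{\left(b,k \right)} = 5 b$
$f{\left(s \right)} = 4 s^{2}$ ($f{\left(s \right)} = \left(2 s\right)^{2} = 4 s^{2}$)
$m{\left(S,o \right)} = 4$ ($m{\left(S,o \right)} = 4 \cdot 1^{2} = 4 \cdot 1 = 4$)
$p{\left(-5,3 \right)} + m{\left(5 + 0 \cdot 4,-22 \right)} = 5 \left(-5\right) + 4 = -25 + 4 = -21$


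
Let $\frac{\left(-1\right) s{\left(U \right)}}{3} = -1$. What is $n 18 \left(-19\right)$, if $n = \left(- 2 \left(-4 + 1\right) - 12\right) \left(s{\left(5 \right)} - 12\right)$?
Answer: $-18468$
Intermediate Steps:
$s{\left(U \right)} = 3$ ($s{\left(U \right)} = \left(-3\right) \left(-1\right) = 3$)
$n = 54$ ($n = \left(- 2 \left(-4 + 1\right) - 12\right) \left(3 - 12\right) = \left(\left(-2\right) \left(-3\right) - 12\right) \left(-9\right) = \left(6 - 12\right) \left(-9\right) = \left(-6\right) \left(-9\right) = 54$)
$n 18 \left(-19\right) = 54 \cdot 18 \left(-19\right) = 972 \left(-19\right) = -18468$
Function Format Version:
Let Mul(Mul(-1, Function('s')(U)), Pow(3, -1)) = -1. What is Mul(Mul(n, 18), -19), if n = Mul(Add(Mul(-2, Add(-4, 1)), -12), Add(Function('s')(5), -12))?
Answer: -18468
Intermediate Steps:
Function('s')(U) = 3 (Function('s')(U) = Mul(-3, -1) = 3)
n = 54 (n = Mul(Add(Mul(-2, Add(-4, 1)), -12), Add(3, -12)) = Mul(Add(Mul(-2, -3), -12), -9) = Mul(Add(6, -12), -9) = Mul(-6, -9) = 54)
Mul(Mul(n, 18), -19) = Mul(Mul(54, 18), -19) = Mul(972, -19) = -18468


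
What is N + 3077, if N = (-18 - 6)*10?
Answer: 2837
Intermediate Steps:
N = -240 (N = -24*10 = -240)
N + 3077 = -240 + 3077 = 2837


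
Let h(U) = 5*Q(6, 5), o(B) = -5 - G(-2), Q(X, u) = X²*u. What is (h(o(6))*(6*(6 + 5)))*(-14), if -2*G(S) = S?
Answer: -831600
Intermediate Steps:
G(S) = -S/2
Q(X, u) = u*X²
o(B) = -6 (o(B) = -5 - (-1)*(-2)/2 = -5 - 1*1 = -5 - 1 = -6)
h(U) = 900 (h(U) = 5*(5*6²) = 5*(5*36) = 5*180 = 900)
(h(o(6))*(6*(6 + 5)))*(-14) = (900*(6*(6 + 5)))*(-14) = (900*(6*11))*(-14) = (900*66)*(-14) = 59400*(-14) = -831600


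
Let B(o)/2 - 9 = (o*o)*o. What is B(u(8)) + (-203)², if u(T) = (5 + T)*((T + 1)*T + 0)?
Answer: 1640092939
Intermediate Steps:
u(T) = T*(1 + T)*(5 + T) (u(T) = (5 + T)*((1 + T)*T + 0) = (5 + T)*(T*(1 + T) + 0) = (5 + T)*(T*(1 + T)) = T*(1 + T)*(5 + T))
B(o) = 18 + 2*o³ (B(o) = 18 + 2*((o*o)*o) = 18 + 2*(o²*o) = 18 + 2*o³)
B(u(8)) + (-203)² = (18 + 2*(8*(5 + 8² + 6*8))³) + (-203)² = (18 + 2*(8*(5 + 64 + 48))³) + 41209 = (18 + 2*(8*117)³) + 41209 = (18 + 2*936³) + 41209 = (18 + 2*820025856) + 41209 = (18 + 1640051712) + 41209 = 1640051730 + 41209 = 1640092939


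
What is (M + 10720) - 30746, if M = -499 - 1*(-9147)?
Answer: -11378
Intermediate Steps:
M = 8648 (M = -499 + 9147 = 8648)
(M + 10720) - 30746 = (8648 + 10720) - 30746 = 19368 - 30746 = -11378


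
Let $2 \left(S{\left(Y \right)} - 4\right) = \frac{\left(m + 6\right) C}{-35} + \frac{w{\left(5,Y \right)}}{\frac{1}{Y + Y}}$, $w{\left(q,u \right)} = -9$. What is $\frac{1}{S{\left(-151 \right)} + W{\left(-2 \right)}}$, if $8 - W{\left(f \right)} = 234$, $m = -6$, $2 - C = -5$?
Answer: $\frac{1}{1137} \approx 0.00087951$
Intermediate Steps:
$C = 7$ ($C = 2 - -5 = 2 + 5 = 7$)
$W{\left(f \right)} = -226$ ($W{\left(f \right)} = 8 - 234 = -226$)
$S{\left(Y \right)} = 4 - 9 Y$ ($S{\left(Y \right)} = 4 + \frac{\frac{\left(-6 + 6\right) 7}{-35} - \frac{9}{\frac{1}{Y + Y}}}{2} = 4 + \frac{0 \cdot 7 \left(- \frac{1}{35}\right) - \frac{9}{\frac{1}{2 Y}}}{2} = 4 + \frac{0 \left(- \frac{1}{35}\right) - \frac{9}{\frac{1}{2} \frac{1}{Y}}}{2} = 4 + \frac{0 - 9 \cdot 2 Y}{2} = 4 + \frac{0 - 18 Y}{2} = 4 + \frac{\left(-18\right) Y}{2} = 4 - 9 Y$)
$\frac{1}{S{\left(-151 \right)} + W{\left(-2 \right)}} = \frac{1}{\left(4 - -1359\right) - 226} = \frac{1}{\left(4 + 1359\right) - 226} = \frac{1}{1363 - 226} = \frac{1}{1137}$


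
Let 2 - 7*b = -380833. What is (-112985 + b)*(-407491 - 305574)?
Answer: 41771347700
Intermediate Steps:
b = 54405 (b = 2/7 - ⅐*(-380833) = 2/7 + 380833/7 = 54405)
(-112985 + b)*(-407491 - 305574) = (-112985 + 54405)*(-407491 - 305574) = -58580*(-713065) = 41771347700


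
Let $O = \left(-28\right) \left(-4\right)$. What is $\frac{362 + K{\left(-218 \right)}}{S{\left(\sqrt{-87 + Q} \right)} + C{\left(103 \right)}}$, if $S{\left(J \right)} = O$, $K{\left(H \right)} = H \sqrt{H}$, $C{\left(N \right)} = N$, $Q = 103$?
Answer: $\frac{362}{215} - \frac{218 i \sqrt{218}}{215} \approx 1.6837 - 14.971 i$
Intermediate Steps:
$K{\left(H \right)} = H^{\frac{3}{2}}$
$O = 112$
$S{\left(J \right)} = 112$
$\frac{362 + K{\left(-218 \right)}}{S{\left(\sqrt{-87 + Q} \right)} + C{\left(103 \right)}} = \frac{362 + \left(-218\right)^{\frac{3}{2}}}{112 + 103} = \frac{362 - 218 i \sqrt{218}}{215} = \left(362 - 218 i \sqrt{218}\right) \frac{1}{215} = \frac{362}{215} - \frac{218 i \sqrt{218}}{215}$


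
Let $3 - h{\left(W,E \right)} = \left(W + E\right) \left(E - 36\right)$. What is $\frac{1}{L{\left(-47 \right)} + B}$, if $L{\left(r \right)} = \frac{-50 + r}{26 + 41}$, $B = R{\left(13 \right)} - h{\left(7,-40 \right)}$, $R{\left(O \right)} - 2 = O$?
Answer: $\frac{67}{168743} \approx 0.00039705$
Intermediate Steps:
$h{\left(W,E \right)} = 3 - \left(-36 + E\right) \left(E + W\right)$ ($h{\left(W,E \right)} = 3 - \left(W + E\right) \left(E - 36\right) = 3 - \left(E + W\right) \left(-36 + E\right) = 3 - \left(-36 + E\right) \left(E + W\right)$)
$R{\left(O \right)} = 2 + O$
$B = 2520$ ($B = \left(2 + 13\right) - \left(3 - \left(-40\right)^{2} + 36 \left(-40\right) + 36 \cdot 7 - \left(-40\right) 7\right) = 15 - \left(3 - 1600 - 1440 + 252 + 280\right) = 15 - -2505 = 15 + 2505 = 2520$)
$L{\left(r \right)} = - \frac{50}{67} + \frac{r}{67}$ ($L{\left(r \right)} = \frac{-50 + r}{67} = \left(-50 + r\right) \frac{1}{67} = - \frac{50}{67} + \frac{r}{67}$)
$\frac{1}{L{\left(-47 \right)} + B} = \frac{1}{\left(- \frac{50}{67} + \frac{1}{67} \left(-47\right)\right) + 2520} = \frac{1}{\left(- \frac{50}{67} - \frac{47}{67}\right) + 2520} = \frac{1}{- \frac{97}{67} + 2520} = \frac{1}{\frac{168743}{67}} = \frac{67}{168743}$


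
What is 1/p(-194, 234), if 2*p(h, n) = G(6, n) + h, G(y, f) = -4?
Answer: -1/99 ≈ -0.010101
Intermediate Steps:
p(h, n) = -2 + h/2 (p(h, n) = (-4 + h)/2 = -2 + h/2)
1/p(-194, 234) = 1/(-2 + (1/2)*(-194)) = 1/(-2 - 97) = 1/(-99) = -1/99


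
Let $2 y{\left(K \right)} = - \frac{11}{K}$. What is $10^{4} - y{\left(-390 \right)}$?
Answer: $\frac{7799989}{780} \approx 10000.0$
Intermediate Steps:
$y{\left(K \right)} = - \frac{11}{2 K}$ ($y{\left(K \right)} = \frac{\left(-11\right) \frac{1}{K}}{2} = - \frac{11}{2 K}$)
$10^{4} - y{\left(-390 \right)} = 10^{4} - - \frac{11}{2 \left(-390\right)} = 10000 - \left(- \frac{11}{2}\right) \left(- \frac{1}{390}\right) = 10000 - \frac{11}{780} = \frac{7799989}{780}$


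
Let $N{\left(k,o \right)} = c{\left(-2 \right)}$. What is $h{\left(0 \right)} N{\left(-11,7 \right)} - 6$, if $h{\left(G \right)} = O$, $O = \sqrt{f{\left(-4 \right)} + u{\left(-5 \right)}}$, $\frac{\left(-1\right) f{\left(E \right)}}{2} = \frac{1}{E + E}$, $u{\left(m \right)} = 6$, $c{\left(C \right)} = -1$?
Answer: $- \frac{17}{2} \approx -8.5$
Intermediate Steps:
$f{\left(E \right)} = - \frac{1}{E}$ ($f{\left(E \right)} = - \frac{2}{E + E} = - \frac{2}{2 E} = - 2 \frac{1}{2 E} = - \frac{1}{E}$)
$O = \frac{5}{2}$ ($O = \sqrt{- \frac{1}{-4} + 6} = \sqrt{\left(-1\right) \left(- \frac{1}{4}\right) + 6} = \sqrt{\frac{1}{4} + 6} = \sqrt{\frac{25}{4}} = \frac{5}{2} \approx 2.5$)
$N{\left(k,o \right)} = -1$
$h{\left(G \right)} = \frac{5}{2}$
$h{\left(0 \right)} N{\left(-11,7 \right)} - 6 = \frac{5}{2} \left(-1\right) - 6 = - \frac{5}{2} - 6 = - \frac{17}{2}$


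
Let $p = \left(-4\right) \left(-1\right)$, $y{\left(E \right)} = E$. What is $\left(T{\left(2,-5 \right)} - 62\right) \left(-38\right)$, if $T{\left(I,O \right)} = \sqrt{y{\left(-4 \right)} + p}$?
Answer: $2356$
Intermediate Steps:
$p = 4$
$T{\left(I,O \right)} = 0$ ($T{\left(I,O \right)} = \sqrt{-4 + 4} = \sqrt{0} = 0$)
$\left(T{\left(2,-5 \right)} - 62\right) \left(-38\right) = \left(0 - 62\right) \left(-38\right) = \left(-62\right) \left(-38\right) = 2356$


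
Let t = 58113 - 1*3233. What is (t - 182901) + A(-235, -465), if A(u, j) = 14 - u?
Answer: -127772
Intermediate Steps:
t = 54880 (t = 58113 - 3233 = 54880)
(t - 182901) + A(-235, -465) = (54880 - 182901) + (14 - 1*(-235)) = -128021 + (14 + 235) = -128021 + 249 = -127772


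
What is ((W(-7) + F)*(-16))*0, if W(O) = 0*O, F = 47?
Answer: 0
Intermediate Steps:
W(O) = 0
((W(-7) + F)*(-16))*0 = ((0 + 47)*(-16))*0 = (47*(-16))*0 = -752*0 = 0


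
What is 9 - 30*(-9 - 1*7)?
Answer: 489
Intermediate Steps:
9 - 30*(-9 - 1*7) = 9 - 30*(-9 - 7) = 9 - 30*(-16) = 9 + 480 = 489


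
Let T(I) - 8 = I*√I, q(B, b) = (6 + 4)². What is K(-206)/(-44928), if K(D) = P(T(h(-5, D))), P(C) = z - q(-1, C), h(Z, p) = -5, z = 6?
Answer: 47/22464 ≈ 0.0020922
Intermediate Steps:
q(B, b) = 100 (q(B, b) = 10² = 100)
T(I) = 8 + I^(3/2) (T(I) = 8 + I*√I = 8 + I^(3/2))
P(C) = -94 (P(C) = 6 - 1*100 = 6 - 100 = -94)
K(D) = -94
K(-206)/(-44928) = -94/(-44928) = -94*(-1/44928) = 47/22464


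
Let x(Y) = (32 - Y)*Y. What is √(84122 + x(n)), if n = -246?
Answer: √15734 ≈ 125.44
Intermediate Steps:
x(Y) = Y*(32 - Y)
√(84122 + x(n)) = √(84122 - 246*(32 - 1*(-246))) = √(84122 - 246*(32 + 246)) = √(84122 - 246*278) = √(84122 - 68388) = √15734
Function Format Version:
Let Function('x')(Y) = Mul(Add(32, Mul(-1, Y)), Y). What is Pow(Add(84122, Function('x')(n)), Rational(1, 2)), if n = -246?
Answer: Pow(15734, Rational(1, 2)) ≈ 125.44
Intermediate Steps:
Function('x')(Y) = Mul(Y, Add(32, Mul(-1, Y)))
Pow(Add(84122, Function('x')(n)), Rational(1, 2)) = Pow(Add(84122, Mul(-246, Add(32, Mul(-1, -246)))), Rational(1, 2)) = Pow(Add(84122, Mul(-246, Add(32, 246))), Rational(1, 2)) = Pow(Add(84122, Mul(-246, 278)), Rational(1, 2)) = Pow(Add(84122, -68388), Rational(1, 2)) = Pow(15734, Rational(1, 2))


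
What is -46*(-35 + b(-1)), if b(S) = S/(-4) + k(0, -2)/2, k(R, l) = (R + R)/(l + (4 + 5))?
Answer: 3197/2 ≈ 1598.5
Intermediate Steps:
k(R, l) = 2*R/(9 + l) (k(R, l) = (2*R)/(l + 9) = (2*R)/(9 + l) = 2*R/(9 + l))
b(S) = -S/4 (b(S) = S/(-4) + (2*0/(9 - 2))/2 = S*(-¼) + (2*0/7)*(½) = -S/4 + (2*0*(⅐))*(½) = -S/4 + 0*(½) = -S/4 + 0 = -S/4)
-46*(-35 + b(-1)) = -46*(-35 - ¼*(-1)) = -46*(-35 + ¼) = -46*(-139/4) = 3197/2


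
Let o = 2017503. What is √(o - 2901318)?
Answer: I*√883815 ≈ 940.11*I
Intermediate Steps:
√(o - 2901318) = √(2017503 - 2901318) = √(-883815) = I*√883815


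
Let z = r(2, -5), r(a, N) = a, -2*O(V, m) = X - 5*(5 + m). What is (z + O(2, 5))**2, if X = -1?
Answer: 3025/4 ≈ 756.25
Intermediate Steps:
O(V, m) = 13 + 5*m/2 (O(V, m) = -(-1 - 5*(5 + m))/2 = -(-1 + (-25 - 5*m))/2 = -(-26 - 5*m)/2 = 13 + 5*m/2)
z = 2
(z + O(2, 5))**2 = (2 + (13 + (5/2)*5))**2 = (2 + (13 + 25/2))**2 = (2 + 51/2)**2 = (55/2)**2 = 3025/4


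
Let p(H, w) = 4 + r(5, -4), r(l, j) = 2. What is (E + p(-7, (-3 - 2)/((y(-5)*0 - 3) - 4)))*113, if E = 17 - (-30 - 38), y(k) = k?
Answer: 10283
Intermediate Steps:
E = 85 (E = 17 - 1*(-68) = 17 + 68 = 85)
p(H, w) = 6 (p(H, w) = 4 + 2 = 6)
(E + p(-7, (-3 - 2)/((y(-5)*0 - 3) - 4)))*113 = (85 + 6)*113 = 91*113 = 10283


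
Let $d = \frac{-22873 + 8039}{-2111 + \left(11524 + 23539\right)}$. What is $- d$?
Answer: $\frac{7417}{16476} \approx 0.45017$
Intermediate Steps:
$d = - \frac{7417}{16476}$ ($d = - \frac{14834}{-2111 + 35063} = - \frac{14834}{32952} = \left(-14834\right) \frac{1}{32952} = - \frac{7417}{16476} \approx -0.45017$)
$- d = \left(-1\right) \left(- \frac{7417}{16476}\right) = \frac{7417}{16476}$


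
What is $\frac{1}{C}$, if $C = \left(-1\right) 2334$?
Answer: $- \frac{1}{2334} \approx -0.00042845$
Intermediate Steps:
$C = -2334$
$\frac{1}{C} = \frac{1}{-2334} = - \frac{1}{2334}$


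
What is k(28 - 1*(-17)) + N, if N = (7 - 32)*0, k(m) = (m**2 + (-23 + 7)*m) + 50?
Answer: 1355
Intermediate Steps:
k(m) = 50 + m**2 - 16*m (k(m) = (m**2 - 16*m) + 50 = 50 + m**2 - 16*m)
N = 0 (N = -25*0 = 0)
k(28 - 1*(-17)) + N = (50 + (28 - 1*(-17))**2 - 16*(28 - 1*(-17))) + 0 = (50 + (28 + 17)**2 - 16*(28 + 17)) + 0 = (50 + 45**2 - 16*45) + 0 = (50 + 2025 - 720) + 0 = 1355 + 0 = 1355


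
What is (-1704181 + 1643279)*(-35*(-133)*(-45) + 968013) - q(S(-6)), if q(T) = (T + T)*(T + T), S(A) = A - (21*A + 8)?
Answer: -46196531452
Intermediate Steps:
S(A) = -8 - 20*A (S(A) = A - (8 + 21*A) = A + (-8 - 21*A) = -8 - 20*A)
q(T) = 4*T**2 (q(T) = (2*T)*(2*T) = 4*T**2)
(-1704181 + 1643279)*(-35*(-133)*(-45) + 968013) - q(S(-6)) = (-1704181 + 1643279)*(-35*(-133)*(-45) + 968013) - 4*(-8 - 20*(-6))**2 = -60902*(4655*(-45) + 968013) - 4*(-8 + 120)**2 = -60902*(-209475 + 968013) - 4*112**2 = -60902*758538 - 4*12544 = -46196481276 - 1*50176 = -46196481276 - 50176 = -46196531452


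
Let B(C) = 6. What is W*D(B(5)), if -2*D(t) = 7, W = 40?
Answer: -140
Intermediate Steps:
D(t) = -7/2 (D(t) = -½*7 = -7/2)
W*D(B(5)) = 40*(-7/2) = -140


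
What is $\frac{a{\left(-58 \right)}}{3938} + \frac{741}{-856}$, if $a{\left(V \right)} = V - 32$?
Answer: $- \frac{1497549}{1685464} \approx -0.88851$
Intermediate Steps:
$a{\left(V \right)} = -32 + V$ ($a{\left(V \right)} = V - 32 = -32 + V$)
$\frac{a{\left(-58 \right)}}{3938} + \frac{741}{-856} = \frac{-32 - 58}{3938} + \frac{741}{-856} = \left(-90\right) \frac{1}{3938} + 741 \left(- \frac{1}{856}\right) = - \frac{45}{1969} - \frac{741}{856} = - \frac{1497549}{1685464}$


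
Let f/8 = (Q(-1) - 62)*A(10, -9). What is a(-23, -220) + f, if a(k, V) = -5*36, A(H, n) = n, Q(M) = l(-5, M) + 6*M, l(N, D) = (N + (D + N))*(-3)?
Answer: 2340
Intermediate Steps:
l(N, D) = -6*N - 3*D (l(N, D) = (D + 2*N)*(-3) = -6*N - 3*D)
Q(M) = 30 + 3*M (Q(M) = (-6*(-5) - 3*M) + 6*M = (30 - 3*M) + 6*M = 30 + 3*M)
f = 2520 (f = 8*(((30 + 3*(-1)) - 62)*(-9)) = 8*(((30 - 3) - 62)*(-9)) = 8*((27 - 62)*(-9)) = 8*(-35*(-9)) = 8*315 = 2520)
a(k, V) = -180
a(-23, -220) + f = -180 + 2520 = 2340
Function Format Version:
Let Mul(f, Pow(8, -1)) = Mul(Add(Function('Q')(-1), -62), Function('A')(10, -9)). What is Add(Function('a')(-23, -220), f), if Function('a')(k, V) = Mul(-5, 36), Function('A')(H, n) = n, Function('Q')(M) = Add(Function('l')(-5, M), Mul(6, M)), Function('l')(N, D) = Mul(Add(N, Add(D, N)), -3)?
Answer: 2340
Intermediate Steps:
Function('l')(N, D) = Add(Mul(-6, N), Mul(-3, D)) (Function('l')(N, D) = Mul(Add(D, Mul(2, N)), -3) = Add(Mul(-6, N), Mul(-3, D)))
Function('Q')(M) = Add(30, Mul(3, M)) (Function('Q')(M) = Add(Add(Mul(-6, -5), Mul(-3, M)), Mul(6, M)) = Add(Add(30, Mul(-3, M)), Mul(6, M)) = Add(30, Mul(3, M)))
f = 2520 (f = Mul(8, Mul(Add(Add(30, Mul(3, -1)), -62), -9)) = Mul(8, Mul(Add(Add(30, -3), -62), -9)) = Mul(8, Mul(Add(27, -62), -9)) = Mul(8, Mul(-35, -9)) = Mul(8, 315) = 2520)
Function('a')(k, V) = -180
Add(Function('a')(-23, -220), f) = Add(-180, 2520) = 2340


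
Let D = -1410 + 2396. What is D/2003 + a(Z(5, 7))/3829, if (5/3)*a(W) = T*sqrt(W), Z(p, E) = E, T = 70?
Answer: 986/2003 + 6*sqrt(7)/547 ≈ 0.52128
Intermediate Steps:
a(W) = 42*sqrt(W) (a(W) = 3*(70*sqrt(W))/5 = 42*sqrt(W))
D = 986
D/2003 + a(Z(5, 7))/3829 = 986/2003 + (42*sqrt(7))/3829 = 986*(1/2003) + (42*sqrt(7))*(1/3829) = 986/2003 + 6*sqrt(7)/547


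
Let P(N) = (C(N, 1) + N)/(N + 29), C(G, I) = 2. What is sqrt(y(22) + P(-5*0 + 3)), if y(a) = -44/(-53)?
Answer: sqrt(177338)/424 ≈ 0.99320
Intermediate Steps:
P(N) = (2 + N)/(29 + N) (P(N) = (2 + N)/(N + 29) = (2 + N)/(29 + N))
y(a) = 44/53 (y(a) = -44*(-1/53) = 44/53)
sqrt(y(22) + P(-5*0 + 3)) = sqrt(44/53 + (2 + (-5*0 + 3))/(29 + (-5*0 + 3))) = sqrt(44/53 + (2 + (0 + 3))/(29 + (0 + 3))) = sqrt(44/53 + (2 + 3)/(29 + 3)) = sqrt(44/53 + 5/32) = sqrt(1673/1696) = sqrt(177338)/424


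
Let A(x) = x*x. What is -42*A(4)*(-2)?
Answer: 1344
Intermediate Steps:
A(x) = x²
-42*A(4)*(-2) = -42*4²*(-2) = -42*16*(-2) = -672*(-2) = 1344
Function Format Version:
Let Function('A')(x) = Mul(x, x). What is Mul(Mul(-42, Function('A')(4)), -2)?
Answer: 1344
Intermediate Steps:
Function('A')(x) = Pow(x, 2)
Mul(Mul(-42, Function('A')(4)), -2) = Mul(Mul(-42, Pow(4, 2)), -2) = Mul(Mul(-42, 16), -2) = Mul(-672, -2) = 1344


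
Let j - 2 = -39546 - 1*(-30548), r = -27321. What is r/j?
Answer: 27321/8996 ≈ 3.0370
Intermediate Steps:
j = -8996 (j = 2 + (-39546 - 1*(-30548)) = 2 + (-39546 + 30548) = 2 - 8998 = -8996)
r/j = -27321/(-8996) = -27321*(-1/8996) = 27321/8996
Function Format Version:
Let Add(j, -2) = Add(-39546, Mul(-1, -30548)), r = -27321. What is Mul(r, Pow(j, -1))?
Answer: Rational(27321, 8996) ≈ 3.0370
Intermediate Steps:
j = -8996 (j = Add(2, Add(-39546, Mul(-1, -30548))) = Add(2, Add(-39546, 30548)) = Add(2, -8998) = -8996)
Mul(r, Pow(j, -1)) = Mul(-27321, Pow(-8996, -1)) = Mul(-27321, Rational(-1, 8996)) = Rational(27321, 8996)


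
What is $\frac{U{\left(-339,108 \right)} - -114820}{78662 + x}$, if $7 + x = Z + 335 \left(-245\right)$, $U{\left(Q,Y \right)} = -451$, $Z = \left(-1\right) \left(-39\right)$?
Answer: $- \frac{38123}{1127} \approx -33.827$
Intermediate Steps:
$Z = 39$
$x = -82043$ ($x = -7 + \left(39 + 335 \left(-245\right)\right) = -7 + \left(39 - 82075\right) = -7 - 82036 = -82043$)
$\frac{U{\left(-339,108 \right)} - -114820}{78662 + x} = \frac{-451 - -114820}{78662 - 82043} = \frac{-451 + \left(-23791 + 138611\right)}{-3381} = \left(-451 + 114820\right) \left(- \frac{1}{3381}\right) = 114369 \left(- \frac{1}{3381}\right) = - \frac{38123}{1127}$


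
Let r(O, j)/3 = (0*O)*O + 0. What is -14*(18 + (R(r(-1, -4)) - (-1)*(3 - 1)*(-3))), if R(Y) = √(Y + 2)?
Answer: -168 - 14*√2 ≈ -187.80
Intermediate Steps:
r(O, j) = 0 (r(O, j) = 3*((0*O)*O + 0) = 3*(0*O + 0) = 3*(0 + 0) = 3*0 = 0)
R(Y) = √(2 + Y)
-14*(18 + (R(r(-1, -4)) - (-1)*(3 - 1)*(-3))) = -14*(18 + (√(2 + 0) - (-1)*(3 - 1)*(-3))) = -14*(18 + (√2 - (-1)*2*(-3))) = -14*(18 + (√2 - (-1)*(-6))) = -14*(18 + (√2 - 1*6)) = -14*(18 + (√2 - 6)) = -14*(18 + (-6 + √2)) = -14*(12 + √2) = -168 - 14*√2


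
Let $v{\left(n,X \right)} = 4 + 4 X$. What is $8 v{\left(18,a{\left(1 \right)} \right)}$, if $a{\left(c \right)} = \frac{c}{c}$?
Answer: $64$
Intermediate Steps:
$a{\left(c \right)} = 1$
$8 v{\left(18,a{\left(1 \right)} \right)} = 8 \left(4 + 4 \cdot 1\right) = 8 \left(4 + 4\right) = 8 \cdot 8 = 64$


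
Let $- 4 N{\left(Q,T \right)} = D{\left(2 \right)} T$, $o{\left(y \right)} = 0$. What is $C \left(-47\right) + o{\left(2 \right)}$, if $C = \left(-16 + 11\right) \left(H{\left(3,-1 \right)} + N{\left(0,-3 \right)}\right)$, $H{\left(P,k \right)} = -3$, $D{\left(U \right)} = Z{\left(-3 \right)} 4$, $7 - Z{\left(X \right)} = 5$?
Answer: $705$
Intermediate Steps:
$Z{\left(X \right)} = 2$ ($Z{\left(X \right)} = 7 - 5 = 2$)
$D{\left(U \right)} = 8$ ($D{\left(U \right)} = 2 \cdot 4 = 8$)
$N{\left(Q,T \right)} = - 2 T$ ($N{\left(Q,T \right)} = - \frac{8 T}{4} = - 2 T$)
$C = -15$ ($C = \left(-16 + 11\right) \left(-3 - -6\right) = - 5 \left(-3 + 6\right) = \left(-5\right) 3 = -15$)
$C \left(-47\right) + o{\left(2 \right)} = \left(-15\right) \left(-47\right) + 0 = 705 + 0 = 705$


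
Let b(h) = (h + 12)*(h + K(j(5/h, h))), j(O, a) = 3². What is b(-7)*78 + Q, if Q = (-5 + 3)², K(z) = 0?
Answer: -2726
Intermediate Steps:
j(O, a) = 9
Q = 4 (Q = (-2)² = 4)
b(h) = h*(12 + h) (b(h) = (h + 12)*(h + 0) = (12 + h)*h = h*(12 + h))
b(-7)*78 + Q = -7*(12 - 7)*78 + 4 = -7*5*78 + 4 = -35*78 + 4 = -2730 + 4 = -2726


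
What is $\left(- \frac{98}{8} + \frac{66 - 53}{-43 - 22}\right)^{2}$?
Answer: $\frac{62001}{400} \approx 155.0$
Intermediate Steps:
$\left(- \frac{98}{8} + \frac{66 - 53}{-43 - 22}\right)^{2} = \left(\left(-98\right) \frac{1}{8} + \frac{13}{-65}\right)^{2} = \left(- \frac{49}{4} + 13 \left(- \frac{1}{65}\right)\right)^{2} = \left(- \frac{49}{4} - \frac{1}{5}\right)^{2} = \left(- \frac{249}{20}\right)^{2} = \frac{62001}{400}$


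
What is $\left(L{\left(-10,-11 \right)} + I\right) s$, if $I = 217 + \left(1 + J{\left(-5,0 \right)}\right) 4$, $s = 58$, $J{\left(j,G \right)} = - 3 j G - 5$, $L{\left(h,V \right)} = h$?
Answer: $11078$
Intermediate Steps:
$J{\left(j,G \right)} = -5 - 3 G j$ ($J{\left(j,G \right)} = - 3 G j - 5 = -5 - 3 G j$)
$I = 201$ ($I = 217 + \left(1 - \left(5 + 0 \left(-5\right)\right)\right) 4 = 217 + \left(1 + \left(-5 + 0\right)\right) 4 = 217 + \left(1 - 5\right) 4 = 217 - 16 = 201$)
$\left(L{\left(-10,-11 \right)} + I\right) s = \left(-10 + 201\right) 58 = 191 \cdot 58 = 11078$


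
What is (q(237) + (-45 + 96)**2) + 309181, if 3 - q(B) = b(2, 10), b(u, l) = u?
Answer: 311783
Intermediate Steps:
q(B) = 1 (q(B) = 3 - 1*2 = 3 - 2 = 1)
(q(237) + (-45 + 96)**2) + 309181 = (1 + (-45 + 96)**2) + 309181 = (1 + 51**2) + 309181 = (1 + 2601) + 309181 = 2602 + 309181 = 311783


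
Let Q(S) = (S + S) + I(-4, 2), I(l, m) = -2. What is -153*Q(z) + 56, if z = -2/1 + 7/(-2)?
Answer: 2045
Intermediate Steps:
z = -11/2 (z = -2*1 + 7*(-1/2) = -2 - 7/2 = -11/2 ≈ -5.5000)
Q(S) = -2 + 2*S (Q(S) = (S + S) - 2 = 2*S - 2 = -2 + 2*S)
-153*Q(z) + 56 = -153*(-2 + 2*(-11/2)) + 56 = -153*(-2 - 11) + 56 = -153*(-13) + 56 = 1989 + 56 = 2045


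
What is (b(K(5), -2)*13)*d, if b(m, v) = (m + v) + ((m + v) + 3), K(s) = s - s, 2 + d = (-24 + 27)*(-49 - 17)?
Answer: 2600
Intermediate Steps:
d = -200 (d = -2 + (-24 + 27)*(-49 - 17) = -2 + 3*(-66) = -2 - 198 = -200)
K(s) = 0
b(m, v) = 3 + 2*m + 2*v (b(m, v) = (m + v) + (3 + m + v) = 3 + 2*m + 2*v)
(b(K(5), -2)*13)*d = ((3 + 2*0 + 2*(-2))*13)*(-200) = ((3 + 0 - 4)*13)*(-200) = -1*13*(-200) = -13*(-200) = 2600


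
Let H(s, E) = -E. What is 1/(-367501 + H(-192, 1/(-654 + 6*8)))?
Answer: -606/222705605 ≈ -2.7211e-6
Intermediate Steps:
1/(-367501 + H(-192, 1/(-654 + 6*8))) = 1/(-367501 - 1/(-654 + 6*8)) = 1/(-367501 - 1/(-654 + 48)) = 1/(-367501 - 1/(-606)) = 1/(-367501 - 1*(-1/606)) = 1/(-367501 + 1/606) = 1/(-222705605/606) = -606/222705605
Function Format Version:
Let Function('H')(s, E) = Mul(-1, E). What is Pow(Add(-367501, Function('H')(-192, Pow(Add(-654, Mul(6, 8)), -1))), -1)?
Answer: Rational(-606, 222705605) ≈ -2.7211e-6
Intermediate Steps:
Pow(Add(-367501, Function('H')(-192, Pow(Add(-654, Mul(6, 8)), -1))), -1) = Pow(Add(-367501, Mul(-1, Pow(Add(-654, Mul(6, 8)), -1))), -1) = Pow(Add(-367501, Mul(-1, Pow(Add(-654, 48), -1))), -1) = Pow(Add(-367501, Mul(-1, Pow(-606, -1))), -1) = Pow(Add(-367501, Mul(-1, Rational(-1, 606))), -1) = Pow(Add(-367501, Rational(1, 606)), -1) = Pow(Rational(-222705605, 606), -1) = Rational(-606, 222705605)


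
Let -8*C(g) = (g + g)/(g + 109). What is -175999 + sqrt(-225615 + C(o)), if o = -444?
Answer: -175999 + 12*I*sqrt(175831115)/335 ≈ -1.76e+5 + 474.99*I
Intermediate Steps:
C(g) = -g/(4*(109 + g)) (C(g) = -(g + g)/(8*(g + 109)) = -2*g/(8*(109 + g)) = -g/(4*(109 + g)))
-175999 + sqrt(-225615 + C(o)) = -175999 + sqrt(-225615 - 1*(-444)/(436 + 4*(-444))) = -175999 + sqrt(-225615 - 1*(-444)/(436 - 1776)) = -175999 + sqrt(-225615 - 1*(-444)/(-1340)) = -175999 + sqrt(-225615 - 1*(-444)*(-1/1340)) = -175999 + sqrt(-225615 - 111/335) = -175999 + sqrt(-75581136/335) = -175999 + 12*I*sqrt(175831115)/335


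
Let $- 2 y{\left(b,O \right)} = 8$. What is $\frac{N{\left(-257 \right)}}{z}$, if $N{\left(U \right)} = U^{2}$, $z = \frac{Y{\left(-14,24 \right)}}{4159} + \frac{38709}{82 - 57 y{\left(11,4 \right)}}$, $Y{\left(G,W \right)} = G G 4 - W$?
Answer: $\frac{85156315210}{161226331} \approx 528.18$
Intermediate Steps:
$y{\left(b,O \right)} = -4$ ($y{\left(b,O \right)} = \left(- \frac{1}{2}\right) 8 = -4$)
$Y{\left(G,W \right)} = - W + 4 G^{2}$ ($Y{\left(G,W \right)} = G^{2} \cdot 4 - W = 4 G^{2} - W = - W + 4 G^{2}$)
$z = \frac{161226331}{1289290}$ ($z = \frac{\left(-1\right) 24 + 4 \left(-14\right)^{2}}{4159} + \frac{38709}{82 - -228} = \left(-24 + 4 \cdot 196\right) \frac{1}{4159} + \frac{38709}{82 + 228} = \left(-24 + 784\right) \frac{1}{4159} + \frac{38709}{310} = 760 \cdot \frac{1}{4159} + 38709 \cdot \frac{1}{310} = \frac{760}{4159} + \frac{38709}{310} = \frac{161226331}{1289290} \approx 125.05$)
$\frac{N{\left(-257 \right)}}{z} = \frac{\left(-257\right)^{2}}{\frac{161226331}{1289290}} = 66049 \cdot \frac{1289290}{161226331} = \frac{85156315210}{161226331}$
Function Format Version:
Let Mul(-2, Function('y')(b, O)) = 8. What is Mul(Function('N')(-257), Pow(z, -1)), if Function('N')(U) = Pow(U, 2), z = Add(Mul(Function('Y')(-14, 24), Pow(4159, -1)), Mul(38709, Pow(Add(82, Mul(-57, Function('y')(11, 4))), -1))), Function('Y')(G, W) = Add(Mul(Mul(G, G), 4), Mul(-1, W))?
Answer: Rational(85156315210, 161226331) ≈ 528.18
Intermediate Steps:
Function('y')(b, O) = -4 (Function('y')(b, O) = Mul(Rational(-1, 2), 8) = -4)
Function('Y')(G, W) = Add(Mul(-1, W), Mul(4, Pow(G, 2))) (Function('Y')(G, W) = Add(Mul(Pow(G, 2), 4), Mul(-1, W)) = Add(Mul(4, Pow(G, 2)), Mul(-1, W)) = Add(Mul(-1, W), Mul(4, Pow(G, 2))))
z = Rational(161226331, 1289290) (z = Add(Mul(Add(Mul(-1, 24), Mul(4, Pow(-14, 2))), Pow(4159, -1)), Mul(38709, Pow(Add(82, Mul(-57, -4)), -1))) = Add(Mul(Add(-24, Mul(4, 196)), Rational(1, 4159)), Mul(38709, Pow(Add(82, 228), -1))) = Add(Mul(Add(-24, 784), Rational(1, 4159)), Mul(38709, Pow(310, -1))) = Add(Mul(760, Rational(1, 4159)), Mul(38709, Rational(1, 310))) = Add(Rational(760, 4159), Rational(38709, 310)) = Rational(161226331, 1289290) ≈ 125.05)
Mul(Function('N')(-257), Pow(z, -1)) = Mul(Pow(-257, 2), Pow(Rational(161226331, 1289290), -1)) = Mul(66049, Rational(1289290, 161226331)) = Rational(85156315210, 161226331)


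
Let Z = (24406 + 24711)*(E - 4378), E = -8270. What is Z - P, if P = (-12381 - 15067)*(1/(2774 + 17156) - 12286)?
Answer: -9551033398236/9965 ≈ -9.5846e+8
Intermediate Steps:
P = 3360458351796/9965 (P = -27448*(1/19930 - 12286) = -27448*(-244859979/19930) = 3360458351796/9965 ≈ 3.3723e+8)
Z = -621231816 (Z = (24406 + 24711)*(-8270 - 4378) = 49117*(-12648) = -621231816)
Z - P = -621231816 - 1*3360458351796/9965 = -621231816 - 3360458351796/9965 = -9551033398236/9965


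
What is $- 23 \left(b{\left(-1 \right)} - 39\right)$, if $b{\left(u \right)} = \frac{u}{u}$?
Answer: $874$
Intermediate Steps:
$b{\left(u \right)} = 1$
$- 23 \left(b{\left(-1 \right)} - 39\right) = - 23 \left(1 - 39\right) = \left(-23\right) \left(-38\right) = 874$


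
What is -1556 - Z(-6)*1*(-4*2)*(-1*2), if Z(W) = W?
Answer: -1460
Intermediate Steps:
-1556 - Z(-6)*1*(-4*2)*(-1*2) = -1556 - (-6*1)*(-4*2)*(-1*2) = -1556 - (-6)*(-8*(-2)) = -1556 - (-6)*16 = -1556 - 1*(-96) = -1556 + 96 = -1460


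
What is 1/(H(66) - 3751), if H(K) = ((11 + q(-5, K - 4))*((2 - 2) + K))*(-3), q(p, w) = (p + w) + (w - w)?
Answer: -1/17215 ≈ -5.8089e-5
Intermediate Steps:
q(p, w) = p + w (q(p, w) = (p + w) + 0 = p + w)
H(K) = -3*K*(2 + K) (H(K) = ((11 + (-5 + (K - 4)))*((2 - 2) + K))*(-3) = ((11 + (-5 + (-4 + K)))*(0 + K))*(-3) = ((11 + (-9 + K))*K)*(-3) = ((2 + K)*K)*(-3) = (K*(2 + K))*(-3) = -3*K*(2 + K))
1/(H(66) - 3751) = 1/(-3*66*(2 + 66) - 3751) = 1/(-3*66*68 - 3751) = 1/(-13464 - 3751) = 1/(-17215) = -1/17215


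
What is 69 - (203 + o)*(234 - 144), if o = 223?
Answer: -38271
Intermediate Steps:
69 - (203 + o)*(234 - 144) = 69 - (203 + 223)*(234 - 144) = 69 - 426*90 = 69 - 1*38340 = 69 - 38340 = -38271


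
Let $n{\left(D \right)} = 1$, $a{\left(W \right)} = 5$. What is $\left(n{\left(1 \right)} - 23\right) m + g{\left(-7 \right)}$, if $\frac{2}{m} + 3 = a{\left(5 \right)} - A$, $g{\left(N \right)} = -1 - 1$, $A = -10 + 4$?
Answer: $- \frac{15}{2} \approx -7.5$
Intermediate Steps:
$A = -6$
$g{\left(N \right)} = -2$
$m = \frac{1}{4}$ ($m = \frac{2}{-3 + \left(5 - -6\right)} = \frac{2}{-3 + \left(5 + 6\right)} = \frac{2}{-3 + 11} = \frac{2}{8} = 2 \cdot \frac{1}{8} = \frac{1}{4} \approx 0.25$)
$\left(n{\left(1 \right)} - 23\right) m + g{\left(-7 \right)} = \left(1 - 23\right) \frac{1}{4} - 2 = \left(-22\right) \frac{1}{4} - 2 = - \frac{11}{2} - 2 = - \frac{15}{2}$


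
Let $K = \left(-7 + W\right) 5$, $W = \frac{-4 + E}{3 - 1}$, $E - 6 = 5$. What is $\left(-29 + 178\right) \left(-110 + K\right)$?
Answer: $- \frac{37995}{2} \approx -18998.0$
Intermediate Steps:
$E = 11$ ($E = 6 + 5 = 11$)
$W = \frac{7}{2}$ ($W = \frac{-4 + 11}{3 - 1} = \frac{7}{2} \approx 3.5$)
$K = - \frac{35}{2}$ ($K = \left(-7 + \frac{7}{2}\right) 5 = \left(- \frac{7}{2}\right) 5 = - \frac{35}{2} \approx -17.5$)
$\left(-29 + 178\right) \left(-110 + K\right) = \left(-29 + 178\right) \left(-110 - \frac{35}{2}\right) = 149 \left(- \frac{255}{2}\right) = - \frac{37995}{2}$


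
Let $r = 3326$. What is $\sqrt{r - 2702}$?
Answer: $4 \sqrt{39} \approx 24.98$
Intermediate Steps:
$\sqrt{r - 2702} = \sqrt{3326 - 2702} = \sqrt{624} = 4 \sqrt{39}$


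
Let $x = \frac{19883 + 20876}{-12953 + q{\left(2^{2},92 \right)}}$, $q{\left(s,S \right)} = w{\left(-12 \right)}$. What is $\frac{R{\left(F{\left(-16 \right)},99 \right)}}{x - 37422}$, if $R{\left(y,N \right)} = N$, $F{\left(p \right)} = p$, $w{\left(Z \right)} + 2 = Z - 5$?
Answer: $- \frac{1284228}{485478943} \approx -0.0026453$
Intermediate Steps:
$w{\left(Z \right)} = -7 + Z$ ($w{\left(Z \right)} = -2 + \left(Z - 5\right) = -2 + \left(-5 + Z\right) = -7 + Z$)
$q{\left(s,S \right)} = -19$ ($q{\left(s,S \right)} = -7 - 12 = -19$)
$x = - \frac{40759}{12972}$ ($x = \frac{19883 + 20876}{-12953 - 19} = \frac{40759}{-12972} = 40759 \left(- \frac{1}{12972}\right) = - \frac{40759}{12972} \approx -3.1421$)
$\frac{R{\left(F{\left(-16 \right)},99 \right)}}{x - 37422} = \frac{99}{- \frac{40759}{12972} - 37422} = \frac{99}{- \frac{485478943}{12972}} = 99 \left(- \frac{12972}{485478943}\right) = - \frac{1284228}{485478943}$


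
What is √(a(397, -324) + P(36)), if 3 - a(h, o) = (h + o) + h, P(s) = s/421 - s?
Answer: I*√89137067/421 ≈ 22.426*I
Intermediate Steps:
P(s) = -420*s/421 (P(s) = s*(1/421) - s = s/421 - s = -420*s/421)
a(h, o) = 3 - o - 2*h (a(h, o) = 3 - ((h + o) + h) = 3 - (o + 2*h) = 3 + (-o - 2*h) = 3 - o - 2*h)
√(a(397, -324) + P(36)) = √((3 - 1*(-324) - 2*397) - 420/421*36) = √((3 + 324 - 794) - 15120/421) = √(-467 - 15120/421) = √(-211727/421) = I*√89137067/421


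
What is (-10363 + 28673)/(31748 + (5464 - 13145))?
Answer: 18310/24067 ≈ 0.76079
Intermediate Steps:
(-10363 + 28673)/(31748 + (5464 - 13145)) = 18310/(31748 - 7681) = 18310/24067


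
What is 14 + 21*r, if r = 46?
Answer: 980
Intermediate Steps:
14 + 21*r = 14 + 21*46 = 14 + 966 = 980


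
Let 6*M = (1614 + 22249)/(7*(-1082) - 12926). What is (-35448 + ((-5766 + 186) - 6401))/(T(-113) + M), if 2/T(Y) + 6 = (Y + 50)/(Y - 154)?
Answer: 997574157000/11378573 ≈ 87671.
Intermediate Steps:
M = -23863/123000 (M = ((1614 + 22249)/(7*(-1082) - 12926))/6 = (23863/(-7574 - 12926))/6 = (23863/(-20500))/6 = (23863*(-1/20500))/6 = (⅙)*(-23863/20500) = -23863/123000 ≈ -0.19401)
T(Y) = 2/(-6 + (50 + Y)/(-154 + Y)) (T(Y) = 2/(-6 + (Y + 50)/(Y - 154)) = 2/(-6 + (50 + Y)/(-154 + Y)))
(-35448 + ((-5766 + 186) - 6401))/(T(-113) + M) = (-35448 + ((-5766 + 186) - 6401))/(2*(154 - 1*(-113))/(-974 + 5*(-113)) - 23863/123000) = (-35448 + (-5580 - 6401))/(2*(154 + 113)/(-974 - 565) - 23863/123000) = (-35448 - 11981)/(2*267/(-1539) - 23863/123000) = -47429/(2*(-1/1539)*267 - 23863/123000) = -47429/(-178/513 - 23863/123000) = -47429/(-11378573/21033000) = -47429*(-21033000/11378573) = 997574157000/11378573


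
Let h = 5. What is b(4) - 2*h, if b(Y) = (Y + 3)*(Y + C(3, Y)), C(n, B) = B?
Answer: 46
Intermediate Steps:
b(Y) = 2*Y*(3 + Y) (b(Y) = (Y + 3)*(Y + Y) = (3 + Y)*(2*Y) = 2*Y*(3 + Y))
b(4) - 2*h = 2*4*(3 + 4) - 2*5 = 2*4*7 - 10 = 56 - 10 = 46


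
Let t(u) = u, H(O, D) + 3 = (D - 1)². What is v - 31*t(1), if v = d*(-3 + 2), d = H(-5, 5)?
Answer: -44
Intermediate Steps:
H(O, D) = -3 + (-1 + D)² (H(O, D) = -3 + (D - 1)² = -3 + (-1 + D)²)
d = 13 (d = -3 + (-1 + 5)² = -3 + 4² = -3 + 16 = 13)
v = -13 (v = 13*(-3 + 2) = 13*(-1) = -13)
v - 31*t(1) = -13 - 31*1 = -13 - 31 = -44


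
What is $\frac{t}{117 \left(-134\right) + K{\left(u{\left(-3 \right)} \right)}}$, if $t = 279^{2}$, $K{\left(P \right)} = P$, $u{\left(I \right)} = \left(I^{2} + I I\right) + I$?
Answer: $- \frac{25947}{5221} \approx -4.9697$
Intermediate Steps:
$u{\left(I \right)} = I + 2 I^{2}$ ($u{\left(I \right)} = \left(I^{2} + I^{2}\right) + I = 2 I^{2} + I = I + 2 I^{2}$)
$t = 77841$
$\frac{t}{117 \left(-134\right) + K{\left(u{\left(-3 \right)} \right)}} = \frac{77841}{117 \left(-134\right) - 3 \left(1 + 2 \left(-3\right)\right)} = \frac{77841}{-15678 - 3 \left(1 - 6\right)} = \frac{77841}{-15678 - -15} = \frac{77841}{-15678 + 15} = \frac{77841}{-15663} = 77841 \left(- \frac{1}{15663}\right) = - \frac{25947}{5221}$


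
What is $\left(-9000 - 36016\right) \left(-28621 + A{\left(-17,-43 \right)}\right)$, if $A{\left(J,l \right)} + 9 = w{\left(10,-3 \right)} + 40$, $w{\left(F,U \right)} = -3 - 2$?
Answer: $1287232520$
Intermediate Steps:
$w{\left(F,U \right)} = -5$ ($w{\left(F,U \right)} = -3 - 2 = -5$)
$A{\left(J,l \right)} = 26$ ($A{\left(J,l \right)} = -9 + \left(-5 + 40\right) = -9 + 35 = 26$)
$\left(-9000 - 36016\right) \left(-28621 + A{\left(-17,-43 \right)}\right) = \left(-9000 - 36016\right) \left(-28621 + 26\right) = \left(-45016\right) \left(-28595\right) = 1287232520$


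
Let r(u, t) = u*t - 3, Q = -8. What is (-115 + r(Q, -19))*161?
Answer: 5474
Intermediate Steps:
r(u, t) = -3 + t*u (r(u, t) = t*u - 3 = -3 + t*u)
(-115 + r(Q, -19))*161 = (-115 + (-3 - 19*(-8)))*161 = (-115 + (-3 + 152))*161 = (-115 + 149)*161 = 34*161 = 5474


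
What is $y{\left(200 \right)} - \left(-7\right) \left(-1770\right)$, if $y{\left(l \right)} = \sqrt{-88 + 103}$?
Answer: $-12390 + \sqrt{15} \approx -12386.0$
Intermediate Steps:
$y{\left(l \right)} = \sqrt{15}$
$y{\left(200 \right)} - \left(-7\right) \left(-1770\right) = \sqrt{15} - \left(-7\right) \left(-1770\right) = \sqrt{15} - 12390 = -12390 + \sqrt{15}$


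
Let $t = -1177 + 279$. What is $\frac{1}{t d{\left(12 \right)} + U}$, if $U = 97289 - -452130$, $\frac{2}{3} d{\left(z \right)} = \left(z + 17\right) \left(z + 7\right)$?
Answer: $- \frac{1}{192778} \approx -5.1873 \cdot 10^{-6}$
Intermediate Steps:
$d{\left(z \right)} = \frac{3 \left(7 + z\right) \left(17 + z\right)}{2}$ ($d{\left(z \right)} = \frac{3 \left(z + 17\right) \left(z + 7\right)}{2} = \frac{3 \left(17 + z\right) \left(7 + z\right)}{2} = \frac{3 \left(7 + z\right) \left(17 + z\right)}{2}$)
$U = 549419$ ($U = 97289 + 452130 = 549419$)
$t = -898$
$\frac{1}{t d{\left(12 \right)} + U} = \frac{1}{- 898 \left(\frac{357}{2} + 36 \cdot 12 + \frac{3 \cdot 12^{2}}{2}\right) + 549419} = \frac{1}{- 898 \left(\frac{357}{2} + 432 + \frac{3}{2} \cdot 144\right) + 549419} = \frac{1}{- 898 \left(\frac{357}{2} + 432 + 216\right) + 549419} = \frac{1}{\left(-898\right) \frac{1653}{2} + 549419} = \frac{1}{-742197 + 549419} = \frac{1}{-192778} = - \frac{1}{192778}$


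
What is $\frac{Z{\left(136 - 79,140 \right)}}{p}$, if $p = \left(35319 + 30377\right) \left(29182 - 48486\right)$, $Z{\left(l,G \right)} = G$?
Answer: $- \frac{35}{317048896} \approx -1.1039 \cdot 10^{-7}$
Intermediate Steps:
$p = -1268195584$ ($p = 65696 \left(-19304\right) = -1268195584$)
$\frac{Z{\left(136 - 79,140 \right)}}{p} = \frac{140}{-1268195584} = 140 \left(- \frac{1}{1268195584}\right) = - \frac{35}{317048896}$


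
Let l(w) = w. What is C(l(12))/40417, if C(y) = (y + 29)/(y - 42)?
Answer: -41/1212510 ≈ -3.3814e-5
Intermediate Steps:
C(y) = (29 + y)/(-42 + y)
C(l(12))/40417 = ((29 + 12)/(-42 + 12))/40417 = (41/(-30))*(1/40417) = -1/30*41*(1/40417) = -41/30*1/40417 = -41/1212510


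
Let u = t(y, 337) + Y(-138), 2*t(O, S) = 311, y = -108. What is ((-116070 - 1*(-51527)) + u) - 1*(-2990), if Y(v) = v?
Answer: -123071/2 ≈ -61536.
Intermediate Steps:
t(O, S) = 311/2 (t(O, S) = (½)*311 = 311/2)
u = 35/2 (u = 311/2 - 138 = 35/2 ≈ 17.500)
((-116070 - 1*(-51527)) + u) - 1*(-2990) = ((-116070 - 1*(-51527)) + 35/2) - 1*(-2990) = ((-116070 + 51527) + 35/2) + 2990 = (-64543 + 35/2) + 2990 = -129051/2 + 2990 = -123071/2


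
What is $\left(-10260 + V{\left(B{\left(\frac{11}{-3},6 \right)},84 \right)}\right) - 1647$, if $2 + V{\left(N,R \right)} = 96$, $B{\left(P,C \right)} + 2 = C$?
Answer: $-11813$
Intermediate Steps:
$B{\left(P,C \right)} = -2 + C$
$V{\left(N,R \right)} = 94$ ($V{\left(N,R \right)} = -2 + 96 = 94$)
$\left(-10260 + V{\left(B{\left(\frac{11}{-3},6 \right)},84 \right)}\right) - 1647 = \left(-10260 + 94\right) - 1647 = -10166 - 1647 = -11813$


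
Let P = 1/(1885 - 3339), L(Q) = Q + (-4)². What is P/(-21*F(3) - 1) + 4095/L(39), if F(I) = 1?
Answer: 2381653/31988 ≈ 74.455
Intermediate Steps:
L(Q) = 16 + Q (L(Q) = Q + 16 = 16 + Q)
P = -1/1454 (P = 1/(-1454) = -1/1454 ≈ -0.00068776)
P/(-21*F(3) - 1) + 4095/L(39) = -1/(1454*(-21*1 - 1)) + 4095/(16 + 39) = -1/(1454*(-21 - 1)) + 4095/55 = -1/1454/(-22) + 4095*(1/55) = -1/1454*(-1/22) + 819/11 = 1/31988 + 819/11 = 2381653/31988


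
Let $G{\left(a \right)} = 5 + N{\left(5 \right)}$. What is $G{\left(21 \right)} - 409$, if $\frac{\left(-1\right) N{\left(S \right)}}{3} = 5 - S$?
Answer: $-404$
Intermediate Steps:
$N{\left(S \right)} = -15 + 3 S$ ($N{\left(S \right)} = - 3 \left(5 - S\right) = -15 + 3 S$)
$G{\left(a \right)} = 5$ ($G{\left(a \right)} = 5 + \left(-15 + 3 \cdot 5\right) = 5 + \left(-15 + 15\right) = 5 + 0 = 5$)
$G{\left(21 \right)} - 409 = 5 - 409 = -404$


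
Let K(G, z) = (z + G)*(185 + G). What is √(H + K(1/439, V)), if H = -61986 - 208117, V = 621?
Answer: I*√29913414343/439 ≈ 393.97*I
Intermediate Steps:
K(G, z) = (185 + G)*(G + z) (K(G, z) = (G + z)*(185 + G) = (185 + G)*(G + z))
H = -270103
√(H + K(1/439, V)) = √(-270103 + ((1/439)² + 185/439 + 185*621 + 621/439)) = √(-270103 + ((1/439)² + 185*(1/439) + 114885 + (1/439)*621)) = √(-270103 + (1/192721 + 185/439 + 114885 + 621/439)) = √(-270103 + 22141105920/192721) = √(-29913414343/192721) = I*√29913414343/439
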